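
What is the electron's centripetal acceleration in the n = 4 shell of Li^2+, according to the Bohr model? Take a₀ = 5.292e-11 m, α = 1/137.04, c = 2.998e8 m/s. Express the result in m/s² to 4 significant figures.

9.538e21 m/s²

r = n²a₀/Z = 2.822e-10 m, v = Zαc/n = 1.641e6 m/s
a = v²/r = (1.641e6)² / 2.822e-10 = 9.538e21 m/s²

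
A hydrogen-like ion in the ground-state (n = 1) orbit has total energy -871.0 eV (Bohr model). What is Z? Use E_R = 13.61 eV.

E_n = −E_R Z²/n² ⇒ Z² = −E_n n²/E_R = 871.0 × 1² / 13.61 ≈ 64.00
Z = 8

8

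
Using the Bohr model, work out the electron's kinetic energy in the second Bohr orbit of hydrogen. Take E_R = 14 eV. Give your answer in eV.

For a Coulomb orbit the virial theorem gives K = −E_n.
E_n = −E_R·Z²/n², so K = E_R·Z²/n² = 14 × 1²/2² = 3.5 eV

3.5 eV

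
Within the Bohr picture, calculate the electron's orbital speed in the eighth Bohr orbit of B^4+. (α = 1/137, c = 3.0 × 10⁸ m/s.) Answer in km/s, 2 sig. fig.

1400 km/s

v_n = Zαc/n = 5 × 0.0073 × 3.0 × 10⁸ / 8
    = 1400 km/s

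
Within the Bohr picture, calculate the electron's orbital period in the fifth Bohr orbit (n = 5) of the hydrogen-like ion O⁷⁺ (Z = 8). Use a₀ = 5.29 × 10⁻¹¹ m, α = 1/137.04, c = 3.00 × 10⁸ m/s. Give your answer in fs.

r = n²a₀/Z = 5²·5.29 × 10⁻¹¹/8 = 1.65 × 10⁻¹⁰ m
v = Zαc/n = 8·0.00730·3.00 × 10⁸/5 = 3.50 × 10⁶ m/s
T = 2πr/v = 2.97 × 10⁻¹⁶ s = 0.297 fs

0.297 fs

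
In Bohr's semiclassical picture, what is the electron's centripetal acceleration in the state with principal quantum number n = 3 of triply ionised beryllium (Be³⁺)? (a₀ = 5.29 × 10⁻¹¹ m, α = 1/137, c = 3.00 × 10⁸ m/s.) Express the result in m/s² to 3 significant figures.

7.16 × 10²² m/s²

r = n²a₀/Z = 1.19 × 10⁻¹⁰ m, v = Zαc/n = 2.92 × 10⁶ m/s
a = v²/r = (2.92 × 10⁶)² / 1.19 × 10⁻¹⁰ = 7.16 × 10²² m/s²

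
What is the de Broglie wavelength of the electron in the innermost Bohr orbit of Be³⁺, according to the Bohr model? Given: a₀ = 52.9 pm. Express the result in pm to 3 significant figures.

The Bohr quantisation condition is nλ = 2πr_n.
r_n = n²a₀/Z = 13.2 pm
λ = 2πr_n/n = 2π·13.2/1 = 83.1 pm

83.1 pm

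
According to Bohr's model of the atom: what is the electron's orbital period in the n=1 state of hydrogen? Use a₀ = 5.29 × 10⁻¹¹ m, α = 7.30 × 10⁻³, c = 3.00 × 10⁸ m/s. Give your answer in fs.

0.152 fs

r = n²a₀/Z = 1²·5.29 × 10⁻¹¹/1 = 5.29 × 10⁻¹¹ m
v = Zαc/n = 1·0.00730·3.00 × 10⁸/1 = 2.19 × 10⁶ m/s
T = 2πr/v = 1.52 × 10⁻¹⁶ s = 0.152 fs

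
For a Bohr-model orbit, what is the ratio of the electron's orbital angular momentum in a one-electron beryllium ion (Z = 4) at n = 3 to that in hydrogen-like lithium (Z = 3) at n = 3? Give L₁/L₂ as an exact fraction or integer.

1

L = nℏ is independent of Z.
L₁/L₂ = n₁/n₂ = 3/3 = 1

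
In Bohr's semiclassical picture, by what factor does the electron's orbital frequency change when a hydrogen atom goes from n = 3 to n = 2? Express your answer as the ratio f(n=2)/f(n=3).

f ∝ Z^2 · n^-3; with Z fixed, f ∝ n^-3.
f(n=2)/f(n=3) = (2/3)^-3 = 27/8

27/8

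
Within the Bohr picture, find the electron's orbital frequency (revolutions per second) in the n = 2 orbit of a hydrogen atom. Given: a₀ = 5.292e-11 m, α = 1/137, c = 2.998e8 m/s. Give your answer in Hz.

8.227e14 Hz

r = n²a₀/Z = 2.117e-10 m, v = Zαc/n = 1.094e6 m/s
f = v/(2πr) = 8.227e14 Hz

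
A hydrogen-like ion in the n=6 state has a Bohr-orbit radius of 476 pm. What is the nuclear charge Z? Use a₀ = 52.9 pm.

r_n = n²a₀/Z ⇒ Z = n²a₀/r = 6² × 52.9 / 476 ≈ 4.00
Z = 4

4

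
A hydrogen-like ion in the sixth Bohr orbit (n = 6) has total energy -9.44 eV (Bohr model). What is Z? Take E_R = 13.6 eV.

5

E_n = −E_R Z²/n² ⇒ Z² = −E_n n²/E_R = 9.44 × 6² / 13.6 ≈ 24.99
Z = 5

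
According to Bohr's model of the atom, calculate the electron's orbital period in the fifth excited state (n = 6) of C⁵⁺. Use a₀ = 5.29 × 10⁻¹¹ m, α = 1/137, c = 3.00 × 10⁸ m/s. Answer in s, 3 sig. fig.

9.11 × 10⁻¹⁶ s

r = n²a₀/Z = 6²·5.29 × 10⁻¹¹/6 = 3.17 × 10⁻¹⁰ m
v = Zαc/n = 6·0.00730·3.00 × 10⁸/6 = 2.19 × 10⁶ m/s
T = 2πr/v = 9.11 × 10⁻¹⁶ s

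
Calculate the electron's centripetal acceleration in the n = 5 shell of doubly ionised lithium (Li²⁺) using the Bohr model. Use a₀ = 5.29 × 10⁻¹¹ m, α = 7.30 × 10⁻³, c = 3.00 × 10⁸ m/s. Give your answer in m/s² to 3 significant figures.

r = n²a₀/Z = 4.41 × 10⁻¹⁰ m, v = Zαc/n = 1.31 × 10⁶ m/s
a = v²/r = (1.31 × 10⁶)² / 4.41 × 10⁻¹⁰ = 3.92 × 10²¹ m/s²

3.92 × 10²¹ m/s²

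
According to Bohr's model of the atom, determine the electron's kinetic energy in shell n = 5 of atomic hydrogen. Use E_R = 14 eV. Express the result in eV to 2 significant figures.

0.56 eV

For a Coulomb orbit the virial theorem gives K = −E_n.
E_n = −E_R·Z²/n², so K = E_R·Z²/n² = 14 × 1²/5² = 0.56 eV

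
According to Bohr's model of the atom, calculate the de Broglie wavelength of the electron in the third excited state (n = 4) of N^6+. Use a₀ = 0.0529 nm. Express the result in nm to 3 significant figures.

0.190 nm

The Bohr quantisation condition is nλ = 2πr_n.
r_n = n²a₀/Z = 0.121 nm
λ = 2πr_n/n = 2π·0.121/4 = 0.190 nm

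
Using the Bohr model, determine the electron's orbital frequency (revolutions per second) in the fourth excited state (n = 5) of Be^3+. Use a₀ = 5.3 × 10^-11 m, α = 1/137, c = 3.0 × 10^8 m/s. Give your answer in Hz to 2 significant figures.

8.4 × 10^14 Hz

r = n²a₀/Z = 3.3 × 10^-10 m, v = Zαc/n = 1.8 × 10^6 m/s
f = v/(2πr) = 8.4 × 10^14 Hz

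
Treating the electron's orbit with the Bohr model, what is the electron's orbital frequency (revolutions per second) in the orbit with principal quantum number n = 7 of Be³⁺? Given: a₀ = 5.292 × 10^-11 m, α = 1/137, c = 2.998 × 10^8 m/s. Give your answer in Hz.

3.070 × 10^14 Hz

r = n²a₀/Z = 6.483 × 10^-10 m, v = Zαc/n = 1.250 × 10^6 m/s
f = v/(2πr) = 3.070 × 10^14 Hz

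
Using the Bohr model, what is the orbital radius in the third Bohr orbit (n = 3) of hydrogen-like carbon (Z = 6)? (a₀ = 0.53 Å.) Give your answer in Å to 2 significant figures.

r_n = n²a₀/Z = 3² × 0.53 / 6
    = 9 × 0.53 / 6 = 0.80 Å

0.80 Å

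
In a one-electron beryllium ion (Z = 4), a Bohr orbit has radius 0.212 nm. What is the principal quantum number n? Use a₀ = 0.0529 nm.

r_n = n²a₀/Z ⇒ n² = rZ/a₀ = 0.212 × 4 / 0.0529 ≈ 16.03
n = 4

4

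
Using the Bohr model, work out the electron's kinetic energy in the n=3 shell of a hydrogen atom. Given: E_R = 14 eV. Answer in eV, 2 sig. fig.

1.6 eV

For a Coulomb orbit the virial theorem gives K = −E_n.
E_n = −E_R·Z²/n², so K = E_R·Z²/n² = 14 × 1²/3² = 1.6 eV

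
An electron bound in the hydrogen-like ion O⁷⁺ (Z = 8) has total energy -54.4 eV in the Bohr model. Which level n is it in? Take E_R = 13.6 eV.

4

E_n = −E_R Z²/n² ⇒ n² = E_R Z²/(−E_n) = 13.6 × 8² / 54.4 ≈ 16.00
n = 4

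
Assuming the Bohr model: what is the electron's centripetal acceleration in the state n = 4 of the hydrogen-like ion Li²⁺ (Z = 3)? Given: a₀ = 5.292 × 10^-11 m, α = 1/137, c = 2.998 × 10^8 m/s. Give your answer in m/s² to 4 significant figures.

r = n²a₀/Z = 2.822 × 10^-10 m, v = Zαc/n = 1.641 × 10^6 m/s
a = v²/r = (1.641 × 10^6)² / 2.822 × 10^-10 = 9.544 × 10^21 m/s²

9.544 × 10^21 m/s²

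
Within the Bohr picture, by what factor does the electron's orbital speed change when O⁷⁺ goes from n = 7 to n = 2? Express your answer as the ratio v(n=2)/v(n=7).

7/2

v ∝ Z^1 · n^-1; with Z fixed, v ∝ n^-1.
v(n=2)/v(n=7) = (2/7)^-1 = 7/2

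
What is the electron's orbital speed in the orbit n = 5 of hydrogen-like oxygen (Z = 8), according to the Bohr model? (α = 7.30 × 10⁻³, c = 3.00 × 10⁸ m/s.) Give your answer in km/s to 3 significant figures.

v_n = Zαc/n = 8 × 0.00730 × 3.00 × 10⁸ / 5
    = 3500 km/s

3500 km/s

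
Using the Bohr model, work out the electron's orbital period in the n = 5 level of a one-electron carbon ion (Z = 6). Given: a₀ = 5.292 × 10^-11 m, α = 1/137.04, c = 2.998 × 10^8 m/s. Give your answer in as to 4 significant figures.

527.7 as

r = n²a₀/Z = 5²·5.292 × 10^-11/6 = 2.205 × 10^-10 m
v = Zαc/n = 6·0.007297·2.998 × 10^8/5 = 2.625 × 10^6 m/s
T = 2πr/v = 5.277 × 10^-16 s = 527.7 as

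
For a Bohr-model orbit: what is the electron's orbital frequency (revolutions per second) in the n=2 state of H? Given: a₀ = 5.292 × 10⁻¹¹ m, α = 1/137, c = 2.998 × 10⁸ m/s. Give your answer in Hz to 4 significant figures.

r = n²a₀/Z = 2.117 × 10⁻¹⁰ m, v = Zαc/n = 1.094 × 10⁶ m/s
f = v/(2πr) = 8.227 × 10¹⁴ Hz

8.227 × 10¹⁴ Hz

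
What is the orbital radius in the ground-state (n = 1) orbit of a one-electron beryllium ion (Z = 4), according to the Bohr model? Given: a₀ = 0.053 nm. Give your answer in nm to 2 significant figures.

0.013 nm

r_n = n²a₀/Z = 1² × 0.053 / 4
    = 1 × 0.053 / 4 = 0.013 nm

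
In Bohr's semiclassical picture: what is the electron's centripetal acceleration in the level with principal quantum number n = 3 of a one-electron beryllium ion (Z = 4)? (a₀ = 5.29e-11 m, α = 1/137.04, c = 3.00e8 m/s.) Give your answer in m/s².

r = n²a₀/Z = 1.19e-10 m, v = Zαc/n = 2.92e6 m/s
a = v²/r = (2.92e6)² / 1.19e-10 = 7.16e22 m/s²

7.16e22 m/s²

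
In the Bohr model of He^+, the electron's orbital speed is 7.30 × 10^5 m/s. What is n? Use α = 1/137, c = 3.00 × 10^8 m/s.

v_n = Zαc/n ⇒ n = Zαc/v = 2 × 0.00730 × 3.00 × 10^8 / 7.30 × 10^5 ≈ 6.00
n = 6

6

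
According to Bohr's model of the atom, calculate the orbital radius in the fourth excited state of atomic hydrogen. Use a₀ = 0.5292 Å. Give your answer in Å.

r_n = n²a₀/Z = 5² × 0.5292 / 1
    = 25 × 0.5292 / 1 = 13.23 Å

13.23 Å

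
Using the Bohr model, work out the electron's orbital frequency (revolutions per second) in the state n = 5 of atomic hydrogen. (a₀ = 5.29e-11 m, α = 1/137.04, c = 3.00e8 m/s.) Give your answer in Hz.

r = n²a₀/Z = 1.32e-9 m, v = Zαc/n = 4.38e5 m/s
f = v/(2πr) = 5.27e13 Hz

5.27e13 Hz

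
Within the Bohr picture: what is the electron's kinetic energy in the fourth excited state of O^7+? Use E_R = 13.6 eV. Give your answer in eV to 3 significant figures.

For a Coulomb orbit the virial theorem gives K = −E_n.
E_n = −E_R·Z²/n², so K = E_R·Z²/n² = 13.6 × 8²/5² = 34.8 eV

34.8 eV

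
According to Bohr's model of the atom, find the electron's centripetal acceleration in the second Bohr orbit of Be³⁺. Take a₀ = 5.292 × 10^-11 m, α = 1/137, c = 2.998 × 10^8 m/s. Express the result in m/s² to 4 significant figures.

r = n²a₀/Z = 5.292 × 10^-11 m, v = Zαc/n = 4.377 × 10^6 m/s
a = v²/r = (4.377 × 10^6)² / 5.292 × 10^-11 = 3.620 × 10^23 m/s²

3.620 × 10^23 m/s²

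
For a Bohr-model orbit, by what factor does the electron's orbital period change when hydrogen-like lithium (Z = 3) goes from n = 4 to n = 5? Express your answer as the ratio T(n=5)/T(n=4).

T ∝ Z^-2 · n^3; with Z fixed, T ∝ n^3.
T(n=5)/T(n=4) = (5/4)^3 = 125/64

125/64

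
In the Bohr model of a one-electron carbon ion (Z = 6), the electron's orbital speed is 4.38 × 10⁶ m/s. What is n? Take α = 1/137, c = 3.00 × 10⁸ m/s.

3

v_n = Zαc/n ⇒ n = Zαc/v = 6 × 0.00730 × 3.00 × 10⁸ / 4.38 × 10⁶ ≈ 3.00
n = 3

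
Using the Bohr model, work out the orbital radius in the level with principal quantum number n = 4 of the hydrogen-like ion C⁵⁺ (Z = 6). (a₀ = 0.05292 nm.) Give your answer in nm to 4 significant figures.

0.1411 nm

r_n = n²a₀/Z = 4² × 0.05292 / 6
    = 16 × 0.05292 / 6 = 0.1411 nm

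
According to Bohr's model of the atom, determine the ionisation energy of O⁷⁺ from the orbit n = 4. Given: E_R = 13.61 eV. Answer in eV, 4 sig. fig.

E_n = −E_R·Z²/n² = −13.61 × 8²/4² eV = -54.44 eV
Ionisation energy = −E_n = 54.44 eV

54.44 eV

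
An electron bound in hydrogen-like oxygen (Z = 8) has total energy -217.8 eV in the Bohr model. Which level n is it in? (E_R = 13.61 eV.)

2

E_n = −E_R Z²/n² ⇒ n² = E_R Z²/(−E_n) = 13.61 × 8² / 217.8 ≈ 4.00
n = 2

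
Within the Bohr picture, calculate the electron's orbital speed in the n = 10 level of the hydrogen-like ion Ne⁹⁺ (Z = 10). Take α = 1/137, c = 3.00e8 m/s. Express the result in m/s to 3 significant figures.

2.19e6 m/s

v_n = Zαc/n = 10 × 0.00730 × 3.00e8 / 10
    = 2.19e6 m/s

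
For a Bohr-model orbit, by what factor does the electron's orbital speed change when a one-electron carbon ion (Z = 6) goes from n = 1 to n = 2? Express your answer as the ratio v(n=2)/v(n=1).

v ∝ Z^1 · n^-1; with Z fixed, v ∝ n^-1.
v(n=2)/v(n=1) = (2/1)^-1 = 1/2

1/2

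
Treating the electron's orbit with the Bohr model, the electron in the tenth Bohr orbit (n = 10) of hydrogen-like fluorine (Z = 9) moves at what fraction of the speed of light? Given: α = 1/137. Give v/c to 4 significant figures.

0.006569

v_n = Zαc/n, so v/c = Zα/n = 9 × 0.007299 / 10 = 0.006569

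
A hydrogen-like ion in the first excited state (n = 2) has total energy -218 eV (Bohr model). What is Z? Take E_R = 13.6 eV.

8

E_n = −E_R Z²/n² ⇒ Z² = −E_n n²/E_R = 218 × 2² / 13.6 ≈ 64.12
Z = 8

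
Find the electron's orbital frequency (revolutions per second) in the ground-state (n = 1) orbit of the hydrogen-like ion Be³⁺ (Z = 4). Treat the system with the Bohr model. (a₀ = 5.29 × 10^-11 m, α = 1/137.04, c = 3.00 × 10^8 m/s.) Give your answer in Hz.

1.05 × 10^17 Hz

r = n²a₀/Z = 1.32 × 10^-11 m, v = Zαc/n = 8.76 × 10^6 m/s
f = v/(2πr) = 1.05 × 10^17 Hz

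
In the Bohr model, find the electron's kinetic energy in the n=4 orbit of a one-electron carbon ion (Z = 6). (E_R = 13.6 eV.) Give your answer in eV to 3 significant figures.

30.6 eV

For a Coulomb orbit the virial theorem gives K = −E_n.
E_n = −E_R·Z²/n², so K = E_R·Z²/n² = 13.6 × 6²/4² = 30.6 eV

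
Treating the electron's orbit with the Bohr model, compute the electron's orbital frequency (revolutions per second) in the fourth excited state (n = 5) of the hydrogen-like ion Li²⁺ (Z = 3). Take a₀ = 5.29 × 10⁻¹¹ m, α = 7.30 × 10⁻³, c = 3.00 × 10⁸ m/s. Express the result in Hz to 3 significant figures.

4.74 × 10¹⁴ Hz

r = n²a₀/Z = 4.41 × 10⁻¹⁰ m, v = Zαc/n = 1.31 × 10⁶ m/s
f = v/(2πr) = 4.74 × 10¹⁴ Hz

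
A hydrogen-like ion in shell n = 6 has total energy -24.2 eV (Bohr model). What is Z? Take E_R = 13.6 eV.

8

E_n = −E_R Z²/n² ⇒ Z² = −E_n n²/E_R = 24.2 × 6² / 13.6 ≈ 64.06
Z = 8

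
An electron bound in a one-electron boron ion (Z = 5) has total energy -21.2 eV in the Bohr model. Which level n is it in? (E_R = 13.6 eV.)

4

E_n = −E_R Z²/n² ⇒ n² = E_R Z²/(−E_n) = 13.6 × 5² / 21.2 ≈ 16.04
n = 4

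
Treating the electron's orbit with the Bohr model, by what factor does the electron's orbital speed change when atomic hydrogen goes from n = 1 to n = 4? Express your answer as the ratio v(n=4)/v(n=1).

1/4

v ∝ Z^1 · n^-1; with Z fixed, v ∝ n^-1.
v(n=4)/v(n=1) = (4/1)^-1 = 1/4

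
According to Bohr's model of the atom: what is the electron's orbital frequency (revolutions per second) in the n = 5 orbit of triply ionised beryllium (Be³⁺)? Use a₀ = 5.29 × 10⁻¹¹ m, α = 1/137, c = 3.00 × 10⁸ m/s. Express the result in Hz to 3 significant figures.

r = n²a₀/Z = 3.31 × 10⁻¹⁰ m, v = Zαc/n = 1.75 × 10⁶ m/s
f = v/(2πr) = 8.43 × 10¹⁴ Hz

8.43 × 10¹⁴ Hz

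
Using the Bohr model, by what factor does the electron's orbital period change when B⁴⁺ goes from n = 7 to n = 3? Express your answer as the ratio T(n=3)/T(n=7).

T ∝ Z^-2 · n^3; with Z fixed, T ∝ n^3.
T(n=3)/T(n=7) = (3/7)^3 = 27/343

27/343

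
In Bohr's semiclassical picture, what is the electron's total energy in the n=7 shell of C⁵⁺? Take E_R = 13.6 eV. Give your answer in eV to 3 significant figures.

E_n = −E_R·Z²/n² = −13.6 × 6²/7² = -9.99 eV

-9.99 eV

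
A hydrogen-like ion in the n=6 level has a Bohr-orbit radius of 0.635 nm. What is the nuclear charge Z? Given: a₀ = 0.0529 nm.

r_n = n²a₀/Z ⇒ Z = n²a₀/r = 6² × 0.0529 / 0.635 ≈ 3.00
Z = 3

3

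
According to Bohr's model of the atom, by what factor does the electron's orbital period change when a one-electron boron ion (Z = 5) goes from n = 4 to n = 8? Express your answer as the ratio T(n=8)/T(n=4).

8

T ∝ Z^-2 · n^3; with Z fixed, T ∝ n^3.
T(n=8)/T(n=4) = (8/4)^3 = 8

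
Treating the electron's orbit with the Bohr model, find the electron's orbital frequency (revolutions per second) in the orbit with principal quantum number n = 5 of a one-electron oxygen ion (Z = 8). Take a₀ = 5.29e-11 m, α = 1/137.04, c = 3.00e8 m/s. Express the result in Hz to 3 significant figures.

3.37e15 Hz

r = n²a₀/Z = 1.65e-10 m, v = Zαc/n = 3.50e6 m/s
f = v/(2πr) = 3.37e15 Hz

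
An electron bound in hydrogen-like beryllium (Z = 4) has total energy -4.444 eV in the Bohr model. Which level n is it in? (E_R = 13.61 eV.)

E_n = −E_R Z²/n² ⇒ n² = E_R Z²/(−E_n) = 13.61 × 4² / 4.444 ≈ 49.00
n = 7

7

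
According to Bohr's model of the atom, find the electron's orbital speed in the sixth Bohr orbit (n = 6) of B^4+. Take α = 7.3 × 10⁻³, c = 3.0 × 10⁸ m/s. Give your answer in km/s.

v_n = Zαc/n = 5 × 0.0073 × 3.0 × 10⁸ / 6
    = 1800 km/s

1800 km/s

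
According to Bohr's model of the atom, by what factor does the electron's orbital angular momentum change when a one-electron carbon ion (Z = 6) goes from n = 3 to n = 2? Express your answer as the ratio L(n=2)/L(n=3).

2/3

L = nℏ depends only on n, so L ∝ n.
L(n=2)/L(n=3) = (2/3)^1 = 2/3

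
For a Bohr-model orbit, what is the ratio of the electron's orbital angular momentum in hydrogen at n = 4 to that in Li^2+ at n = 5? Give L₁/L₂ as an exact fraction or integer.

L = nℏ is independent of Z.
L₁/L₂ = n₁/n₂ = 4/5 = 4/5

4/5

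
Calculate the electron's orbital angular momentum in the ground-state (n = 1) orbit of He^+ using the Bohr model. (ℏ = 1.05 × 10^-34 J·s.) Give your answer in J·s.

L_n = nℏ = 1 × 1.05 × 10^-34 = 1.05 × 10^-34 J·s

1.05 × 10^-34 J·s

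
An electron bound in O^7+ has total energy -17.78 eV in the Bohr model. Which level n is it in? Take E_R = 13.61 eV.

E_n = −E_R Z²/n² ⇒ n² = E_R Z²/(−E_n) = 13.61 × 8² / 17.78 ≈ 48.99
n = 7

7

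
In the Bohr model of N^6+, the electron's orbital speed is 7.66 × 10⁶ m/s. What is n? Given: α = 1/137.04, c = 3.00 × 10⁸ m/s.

v_n = Zαc/n ⇒ n = Zαc/v = 7 × 0.00730 × 3.00 × 10⁸ / 7.66 × 10⁶ ≈ 2.00
n = 2

2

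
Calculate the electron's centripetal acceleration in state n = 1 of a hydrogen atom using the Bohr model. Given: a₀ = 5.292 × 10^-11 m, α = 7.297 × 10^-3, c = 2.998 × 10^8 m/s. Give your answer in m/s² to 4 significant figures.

9.043 × 10^22 m/s²

r = n²a₀/Z = 5.292 × 10^-11 m, v = Zαc/n = 2.188 × 10^6 m/s
a = v²/r = (2.188 × 10^6)² / 5.292 × 10^-11 = 9.043 × 10^22 m/s²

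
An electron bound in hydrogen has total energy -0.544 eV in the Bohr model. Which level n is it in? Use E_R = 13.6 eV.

5

E_n = −E_R Z²/n² ⇒ n² = E_R Z²/(−E_n) = 13.6 × 1² / 0.544 ≈ 25.00
n = 5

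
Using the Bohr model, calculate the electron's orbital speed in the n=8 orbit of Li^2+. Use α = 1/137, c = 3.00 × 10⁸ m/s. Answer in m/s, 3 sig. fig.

v_n = Zαc/n = 3 × 0.00730 × 3.00 × 10⁸ / 8
    = 8.21 × 10⁵ m/s

8.21 × 10⁵ m/s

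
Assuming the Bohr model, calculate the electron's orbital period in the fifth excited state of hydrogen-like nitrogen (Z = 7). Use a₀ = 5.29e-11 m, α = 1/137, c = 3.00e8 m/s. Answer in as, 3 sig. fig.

669 as

r = n²a₀/Z = 6²·5.29e-11/7 = 2.72e-10 m
v = Zαc/n = 7·0.00730·3.00e8/6 = 2.55e6 m/s
T = 2πr/v = 6.69e-16 s = 669 as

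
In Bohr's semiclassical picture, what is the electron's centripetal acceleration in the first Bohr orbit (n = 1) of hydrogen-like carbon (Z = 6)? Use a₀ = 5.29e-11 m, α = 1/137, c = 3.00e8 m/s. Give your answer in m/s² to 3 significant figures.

1.96e25 m/s²

r = n²a₀/Z = 8.82e-12 m, v = Zαc/n = 1.31e7 m/s
a = v²/r = (1.31e7)² / 8.82e-12 = 1.96e25 m/s²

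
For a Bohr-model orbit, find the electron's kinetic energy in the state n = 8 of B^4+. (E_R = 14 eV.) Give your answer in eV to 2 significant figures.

5.5 eV

For a Coulomb orbit the virial theorem gives K = −E_n.
E_n = −E_R·Z²/n², so K = E_R·Z²/n² = 14 × 5²/8² = 5.5 eV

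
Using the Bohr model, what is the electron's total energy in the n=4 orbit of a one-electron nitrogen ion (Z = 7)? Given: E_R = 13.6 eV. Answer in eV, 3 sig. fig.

-41.6 eV

E_n = −E_R·Z²/n² = −13.6 × 7²/4² = -41.6 eV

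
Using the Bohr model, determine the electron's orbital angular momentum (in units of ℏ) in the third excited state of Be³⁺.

L_n = nℏ, so L/ℏ = n = 4.

4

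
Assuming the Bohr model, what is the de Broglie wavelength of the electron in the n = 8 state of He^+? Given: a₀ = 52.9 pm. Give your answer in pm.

1330 pm

The Bohr quantisation condition is nλ = 2πr_n.
r_n = n²a₀/Z = 1690 pm
λ = 2πr_n/n = 2π·1690/8 = 1330 pm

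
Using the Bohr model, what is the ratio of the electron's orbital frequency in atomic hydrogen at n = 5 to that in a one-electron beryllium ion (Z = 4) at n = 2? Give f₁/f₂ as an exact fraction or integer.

1/250

f ∝ Z^2 · n^-3
f₁/f₂ = (1/4)^2 · (5/2)^-3 = 1/250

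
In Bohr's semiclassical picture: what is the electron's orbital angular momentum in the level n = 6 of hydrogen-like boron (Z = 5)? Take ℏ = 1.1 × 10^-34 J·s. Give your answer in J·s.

L_n = nℏ = 6 × 1.1 × 10^-34 = 6.6 × 10^-34 J·s

6.6 × 10^-34 J·s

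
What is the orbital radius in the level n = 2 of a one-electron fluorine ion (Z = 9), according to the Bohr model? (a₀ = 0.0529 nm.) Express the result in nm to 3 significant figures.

0.0235 nm

r_n = n²a₀/Z = 2² × 0.0529 / 9
    = 4 × 0.0529 / 9 = 0.0235 nm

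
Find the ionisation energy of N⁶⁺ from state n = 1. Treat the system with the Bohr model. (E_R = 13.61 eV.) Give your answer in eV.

E_n = −E_R·Z²/n² = −13.61 × 7²/1² eV = -666.9 eV
Ionisation energy = −E_n = 666.9 eV

666.9 eV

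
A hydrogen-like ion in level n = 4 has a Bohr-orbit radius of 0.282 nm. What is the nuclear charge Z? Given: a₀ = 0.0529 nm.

r_n = n²a₀/Z ⇒ Z = n²a₀/r = 4² × 0.0529 / 0.282 ≈ 3.00
Z = 3

3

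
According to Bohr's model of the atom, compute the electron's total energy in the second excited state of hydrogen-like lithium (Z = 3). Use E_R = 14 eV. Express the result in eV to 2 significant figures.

E_n = −E_R·Z²/n² = −14 × 3²/3² = -14 eV

-14 eV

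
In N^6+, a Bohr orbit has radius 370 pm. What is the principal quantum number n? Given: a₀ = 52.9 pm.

7

r_n = n²a₀/Z ⇒ n² = rZ/a₀ = 370 × 7 / 52.9 ≈ 48.96
n = 7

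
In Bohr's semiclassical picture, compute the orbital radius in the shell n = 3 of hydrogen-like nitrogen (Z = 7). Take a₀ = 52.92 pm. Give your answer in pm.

68.04 pm

r_n = n²a₀/Z = 3² × 52.92 / 7
    = 9 × 52.92 / 7 = 68.04 pm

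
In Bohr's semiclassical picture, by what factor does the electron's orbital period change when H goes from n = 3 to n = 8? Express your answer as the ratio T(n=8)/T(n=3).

T ∝ Z^-2 · n^3; with Z fixed, T ∝ n^3.
T(n=8)/T(n=3) = (8/3)^3 = 512/27

512/27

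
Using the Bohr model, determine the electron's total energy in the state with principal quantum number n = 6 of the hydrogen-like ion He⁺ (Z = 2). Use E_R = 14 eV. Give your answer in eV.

E_n = −E_R·Z²/n² = −14 × 2²/6² = -1.6 eV

-1.6 eV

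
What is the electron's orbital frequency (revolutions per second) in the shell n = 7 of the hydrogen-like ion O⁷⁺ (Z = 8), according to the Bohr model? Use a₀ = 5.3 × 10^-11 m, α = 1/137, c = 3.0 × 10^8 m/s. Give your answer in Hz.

1.2 × 10^15 Hz

r = n²a₀/Z = 3.2 × 10^-10 m, v = Zαc/n = 2.5 × 10^6 m/s
f = v/(2πr) = 1.2 × 10^15 Hz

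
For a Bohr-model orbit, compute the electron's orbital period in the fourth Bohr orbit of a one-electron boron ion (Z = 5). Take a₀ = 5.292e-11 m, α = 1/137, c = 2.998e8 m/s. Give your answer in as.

389.0 as

r = n²a₀/Z = 4²·5.292e-11/5 = 1.693e-10 m
v = Zαc/n = 5·0.007299·2.998e8/4 = 2.735e6 m/s
T = 2πr/v = 3.890e-16 s = 389.0 as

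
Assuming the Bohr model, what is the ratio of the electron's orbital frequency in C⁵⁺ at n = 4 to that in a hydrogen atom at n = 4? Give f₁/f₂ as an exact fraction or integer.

36

f ∝ Z^2 · n^-3
f₁/f₂ = (6/1)^2 · (4/4)^-3 = 36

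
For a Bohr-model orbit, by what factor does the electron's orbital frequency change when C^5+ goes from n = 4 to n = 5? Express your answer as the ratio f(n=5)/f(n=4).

f ∝ Z^2 · n^-3; with Z fixed, f ∝ n^-3.
f(n=5)/f(n=4) = (5/4)^-3 = 64/125

64/125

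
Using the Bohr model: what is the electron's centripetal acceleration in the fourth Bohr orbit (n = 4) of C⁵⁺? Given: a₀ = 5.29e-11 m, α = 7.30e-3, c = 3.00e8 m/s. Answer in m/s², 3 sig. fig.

7.65e22 m/s²

r = n²a₀/Z = 1.41e-10 m, v = Zαc/n = 3.29e6 m/s
a = v²/r = (3.29e6)² / 1.41e-10 = 7.65e22 m/s²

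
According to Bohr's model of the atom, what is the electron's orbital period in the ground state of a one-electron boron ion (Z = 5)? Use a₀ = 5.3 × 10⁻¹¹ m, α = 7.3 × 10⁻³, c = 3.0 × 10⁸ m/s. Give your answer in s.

r = n²a₀/Z = 1²·5.3 × 10⁻¹¹/5 = 1.1 × 10⁻¹¹ m
v = Zαc/n = 5·0.0073·3.0 × 10⁸/1 = 1.1 × 10⁷ m/s
T = 2πr/v = 6.1 × 10⁻¹⁸ s

6.1 × 10⁻¹⁸ s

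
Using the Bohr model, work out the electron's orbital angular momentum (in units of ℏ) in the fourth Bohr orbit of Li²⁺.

4

L_n = nℏ, so L/ℏ = n = 4.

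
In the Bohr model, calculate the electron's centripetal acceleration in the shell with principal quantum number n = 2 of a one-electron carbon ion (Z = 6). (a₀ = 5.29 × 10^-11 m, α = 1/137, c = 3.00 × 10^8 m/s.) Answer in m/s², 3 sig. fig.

r = n²a₀/Z = 3.53 × 10^-11 m, v = Zαc/n = 6.57 × 10^6 m/s
a = v²/r = (6.57 × 10^6)² / 3.53 × 10^-11 = 1.22 × 10^24 m/s²

1.22 × 10^24 m/s²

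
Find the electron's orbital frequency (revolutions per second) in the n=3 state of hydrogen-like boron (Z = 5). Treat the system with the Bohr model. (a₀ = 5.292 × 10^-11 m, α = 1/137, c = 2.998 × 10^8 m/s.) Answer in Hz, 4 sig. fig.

6.094 × 10^15 Hz

r = n²a₀/Z = 9.526 × 10^-11 m, v = Zαc/n = 3.647 × 10^6 m/s
f = v/(2πr) = 6.094 × 10^15 Hz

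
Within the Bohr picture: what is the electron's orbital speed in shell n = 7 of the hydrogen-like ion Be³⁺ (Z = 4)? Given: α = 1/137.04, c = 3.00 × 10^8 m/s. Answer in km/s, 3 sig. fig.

1250 km/s

v_n = Zαc/n = 4 × 0.00730 × 3.00 × 10^8 / 7
    = 1250 km/s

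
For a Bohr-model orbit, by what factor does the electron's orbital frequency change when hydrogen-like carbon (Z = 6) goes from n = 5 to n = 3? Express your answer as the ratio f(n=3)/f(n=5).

f ∝ Z^2 · n^-3; with Z fixed, f ∝ n^-3.
f(n=3)/f(n=5) = (3/5)^-3 = 125/27

125/27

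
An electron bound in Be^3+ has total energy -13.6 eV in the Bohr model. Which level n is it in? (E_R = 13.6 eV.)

E_n = −E_R Z²/n² ⇒ n² = E_R Z²/(−E_n) = 13.6 × 4² / 13.6 ≈ 16.00
n = 4

4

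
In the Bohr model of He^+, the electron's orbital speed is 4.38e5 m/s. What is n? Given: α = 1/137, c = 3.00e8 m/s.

10

v_n = Zαc/n ⇒ n = Zαc/v = 2 × 0.00730 × 3.00e8 / 4.38e5 ≈ 10.00
n = 10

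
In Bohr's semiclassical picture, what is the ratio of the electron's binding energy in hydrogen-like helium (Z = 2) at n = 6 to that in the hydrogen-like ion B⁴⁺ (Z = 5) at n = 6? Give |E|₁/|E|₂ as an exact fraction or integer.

4/25

|E| ∝ Z^2 · n^-2
|E|₁/|E|₂ = (2/5)^2 · (6/6)^-2 = 4/25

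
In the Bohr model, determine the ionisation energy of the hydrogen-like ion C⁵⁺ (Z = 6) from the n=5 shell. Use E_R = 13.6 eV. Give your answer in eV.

E_n = −E_R·Z²/n² = −13.6 × 6²/5² eV = -19.6 eV
Ionisation energy = −E_n = 19.6 eV

19.6 eV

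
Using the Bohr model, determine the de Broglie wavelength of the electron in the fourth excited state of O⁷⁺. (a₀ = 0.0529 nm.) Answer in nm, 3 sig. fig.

0.208 nm

The Bohr quantisation condition is nλ = 2πr_n.
r_n = n²a₀/Z = 0.165 nm
λ = 2πr_n/n = 2π·0.165/5 = 0.208 nm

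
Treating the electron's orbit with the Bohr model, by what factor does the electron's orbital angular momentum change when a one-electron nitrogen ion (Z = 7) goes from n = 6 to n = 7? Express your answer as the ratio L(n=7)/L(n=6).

L = nℏ depends only on n, so L ∝ n.
L(n=7)/L(n=6) = (7/6)^1 = 7/6

7/6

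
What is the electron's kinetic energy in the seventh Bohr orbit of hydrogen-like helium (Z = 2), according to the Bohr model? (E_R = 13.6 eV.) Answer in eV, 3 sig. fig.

For a Coulomb orbit the virial theorem gives K = −E_n.
E_n = −E_R·Z²/n², so K = E_R·Z²/n² = 13.6 × 2²/7² = 1.11 eV

1.11 eV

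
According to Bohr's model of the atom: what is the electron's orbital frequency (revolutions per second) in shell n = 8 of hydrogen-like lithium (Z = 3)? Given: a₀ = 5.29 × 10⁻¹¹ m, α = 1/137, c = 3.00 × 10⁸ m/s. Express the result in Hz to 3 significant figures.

r = n²a₀/Z = 1.13 × 10⁻⁹ m, v = Zαc/n = 8.21 × 10⁵ m/s
f = v/(2πr) = 1.16 × 10¹⁴ Hz

1.16 × 10¹⁴ Hz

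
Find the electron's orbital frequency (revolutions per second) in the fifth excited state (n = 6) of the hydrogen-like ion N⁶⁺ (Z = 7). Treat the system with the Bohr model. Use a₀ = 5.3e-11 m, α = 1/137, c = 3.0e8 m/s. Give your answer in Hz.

r = n²a₀/Z = 2.7e-10 m, v = Zαc/n = 2.6e6 m/s
f = v/(2πr) = 1.5e15 Hz

1.5e15 Hz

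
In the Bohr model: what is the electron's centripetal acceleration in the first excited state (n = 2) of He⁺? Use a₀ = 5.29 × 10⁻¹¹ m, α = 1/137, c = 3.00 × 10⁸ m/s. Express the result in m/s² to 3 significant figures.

r = n²a₀/Z = 1.06 × 10⁻¹⁰ m, v = Zαc/n = 2.19 × 10⁶ m/s
a = v²/r = (2.19 × 10⁶)² / 1.06 × 10⁻¹⁰ = 4.53 × 10²² m/s²

4.53 × 10²² m/s²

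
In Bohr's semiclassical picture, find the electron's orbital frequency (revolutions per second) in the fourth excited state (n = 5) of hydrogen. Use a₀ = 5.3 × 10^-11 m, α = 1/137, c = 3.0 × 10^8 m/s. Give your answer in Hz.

5.3 × 10^13 Hz

r = n²a₀/Z = 1.3 × 10^-9 m, v = Zαc/n = 4.4 × 10^5 m/s
f = v/(2πr) = 5.3 × 10^13 Hz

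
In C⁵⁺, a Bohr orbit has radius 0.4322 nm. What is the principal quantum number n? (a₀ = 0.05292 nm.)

r_n = n²a₀/Z ⇒ n² = rZ/a₀ = 0.4322 × 6 / 0.05292 ≈ 49.00
n = 7

7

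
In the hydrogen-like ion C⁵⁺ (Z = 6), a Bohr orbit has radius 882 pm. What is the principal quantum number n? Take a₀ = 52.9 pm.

r_n = n²a₀/Z ⇒ n² = rZ/a₀ = 882 × 6 / 52.9 ≈ 100.04
n = 10

10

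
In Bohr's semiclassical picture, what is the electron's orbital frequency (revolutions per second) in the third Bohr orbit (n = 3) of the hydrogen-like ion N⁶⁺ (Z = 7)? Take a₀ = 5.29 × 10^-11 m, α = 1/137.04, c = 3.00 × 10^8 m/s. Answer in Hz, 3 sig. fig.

r = n²a₀/Z = 6.80 × 10^-11 m, v = Zαc/n = 5.11 × 10^6 m/s
f = v/(2πr) = 1.20 × 10^16 Hz

1.20 × 10^16 Hz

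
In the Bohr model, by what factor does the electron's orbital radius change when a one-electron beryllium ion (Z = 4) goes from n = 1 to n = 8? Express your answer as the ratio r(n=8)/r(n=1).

r ∝ Z^-1 · n^2; with Z fixed, r ∝ n^2.
r(n=8)/r(n=1) = (8/1)^2 = 64

64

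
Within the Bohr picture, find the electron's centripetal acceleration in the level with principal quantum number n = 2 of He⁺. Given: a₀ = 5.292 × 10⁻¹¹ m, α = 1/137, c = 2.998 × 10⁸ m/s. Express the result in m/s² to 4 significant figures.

r = n²a₀/Z = 1.058 × 10⁻¹⁰ m, v = Zαc/n = 2.188 × 10⁶ m/s
a = v²/r = (2.188 × 10⁶)² / 1.058 × 10⁻¹⁰ = 4.525 × 10²² m/s²

4.525 × 10²² m/s²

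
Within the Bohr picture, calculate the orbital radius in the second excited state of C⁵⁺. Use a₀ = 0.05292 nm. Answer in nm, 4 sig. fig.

r_n = n²a₀/Z = 3² × 0.05292 / 6
    = 9 × 0.05292 / 6 = 0.07938 nm

0.07938 nm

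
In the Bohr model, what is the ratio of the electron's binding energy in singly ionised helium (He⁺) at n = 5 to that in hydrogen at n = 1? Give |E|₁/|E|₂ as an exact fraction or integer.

4/25

|E| ∝ Z^2 · n^-2
|E|₁/|E|₂ = (2/1)^2 · (5/1)^-2 = 4/25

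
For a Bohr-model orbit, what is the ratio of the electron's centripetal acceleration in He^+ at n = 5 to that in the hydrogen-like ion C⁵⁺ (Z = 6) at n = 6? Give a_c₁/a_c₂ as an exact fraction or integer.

a_c ∝ Z^3 · n^-4
a_c₁/a_c₂ = (2/6)^3 · (5/6)^-4 = 48/625

48/625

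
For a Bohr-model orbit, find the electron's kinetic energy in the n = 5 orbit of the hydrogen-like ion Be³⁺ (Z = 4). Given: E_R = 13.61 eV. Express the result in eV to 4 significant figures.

For a Coulomb orbit the virial theorem gives K = −E_n.
E_n = −E_R·Z²/n², so K = E_R·Z²/n² = 13.61 × 4²/5² = 8.710 eV

8.710 eV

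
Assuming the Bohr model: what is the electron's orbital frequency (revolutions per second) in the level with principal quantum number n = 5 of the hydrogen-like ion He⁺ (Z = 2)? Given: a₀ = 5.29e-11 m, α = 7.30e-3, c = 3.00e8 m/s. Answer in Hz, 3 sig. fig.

2.11e14 Hz

r = n²a₀/Z = 6.61e-10 m, v = Zαc/n = 8.76e5 m/s
f = v/(2πr) = 2.11e14 Hz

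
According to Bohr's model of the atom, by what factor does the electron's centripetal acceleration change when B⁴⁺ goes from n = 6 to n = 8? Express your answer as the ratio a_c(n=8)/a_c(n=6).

81/256

a_c ∝ Z^3 · n^-4; with Z fixed, a_c ∝ n^-4.
a_c(n=8)/a_c(n=6) = (8/6)^-4 = 81/256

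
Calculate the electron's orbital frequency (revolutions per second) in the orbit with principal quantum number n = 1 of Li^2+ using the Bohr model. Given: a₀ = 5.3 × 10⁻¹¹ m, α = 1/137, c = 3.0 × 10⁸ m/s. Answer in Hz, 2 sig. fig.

r = n²a₀/Z = 1.8 × 10⁻¹¹ m, v = Zαc/n = 6.6 × 10⁶ m/s
f = v/(2πr) = 5.9 × 10¹⁶ Hz

5.9 × 10¹⁶ Hz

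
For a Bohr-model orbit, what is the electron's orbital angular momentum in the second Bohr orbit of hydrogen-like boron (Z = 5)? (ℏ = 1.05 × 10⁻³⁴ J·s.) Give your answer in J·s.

2.10 × 10⁻³⁴ J·s

L_n = nℏ = 2 × 1.05 × 10⁻³⁴ = 2.10 × 10⁻³⁴ J·s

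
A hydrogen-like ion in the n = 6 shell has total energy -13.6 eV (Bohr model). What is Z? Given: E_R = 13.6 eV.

E_n = −E_R Z²/n² ⇒ Z² = −E_n n²/E_R = 13.6 × 6² / 13.6 ≈ 36.00
Z = 6

6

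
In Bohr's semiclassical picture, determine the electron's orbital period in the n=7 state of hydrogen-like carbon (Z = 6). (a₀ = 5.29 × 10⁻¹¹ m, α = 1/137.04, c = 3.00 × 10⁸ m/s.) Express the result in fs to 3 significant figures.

1.45 fs

r = n²a₀/Z = 7²·5.29 × 10⁻¹¹/6 = 4.32 × 10⁻¹⁰ m
v = Zαc/n = 6·0.00730·3.00 × 10⁸/7 = 1.88 × 10⁶ m/s
T = 2πr/v = 1.45 × 10⁻¹⁵ s = 1.45 fs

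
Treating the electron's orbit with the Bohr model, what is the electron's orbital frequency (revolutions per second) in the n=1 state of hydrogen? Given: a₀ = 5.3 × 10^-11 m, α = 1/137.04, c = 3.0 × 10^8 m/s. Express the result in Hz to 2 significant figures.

6.6 × 10^15 Hz

r = n²a₀/Z = 5.3 × 10^-11 m, v = Zαc/n = 2.2 × 10^6 m/s
f = v/(2πr) = 6.6 × 10^15 Hz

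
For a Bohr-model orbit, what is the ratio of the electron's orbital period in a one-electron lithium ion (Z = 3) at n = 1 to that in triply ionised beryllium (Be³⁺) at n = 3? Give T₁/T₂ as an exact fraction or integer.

T ∝ Z^-2 · n^3
T₁/T₂ = (3/4)^-2 · (1/3)^3 = 16/243

16/243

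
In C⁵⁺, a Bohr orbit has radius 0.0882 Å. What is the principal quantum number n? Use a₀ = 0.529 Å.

1

r_n = n²a₀/Z ⇒ n² = rZ/a₀ = 0.0882 × 6 / 0.529 ≈ 1.00
n = 1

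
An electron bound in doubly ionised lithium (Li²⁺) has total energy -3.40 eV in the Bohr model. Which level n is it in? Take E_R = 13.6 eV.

6

E_n = −E_R Z²/n² ⇒ n² = E_R Z²/(−E_n) = 13.6 × 3² / 3.40 ≈ 36.00
n = 6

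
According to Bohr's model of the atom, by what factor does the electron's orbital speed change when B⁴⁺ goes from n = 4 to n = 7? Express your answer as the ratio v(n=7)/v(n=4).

4/7

v ∝ Z^1 · n^-1; with Z fixed, v ∝ n^-1.
v(n=7)/v(n=4) = (7/4)^-1 = 4/7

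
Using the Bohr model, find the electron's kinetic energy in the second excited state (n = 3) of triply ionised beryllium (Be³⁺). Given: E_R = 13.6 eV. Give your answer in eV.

For a Coulomb orbit the virial theorem gives K = −E_n.
E_n = −E_R·Z²/n², so K = E_R·Z²/n² = 13.6 × 4²/3² = 24.2 eV

24.2 eV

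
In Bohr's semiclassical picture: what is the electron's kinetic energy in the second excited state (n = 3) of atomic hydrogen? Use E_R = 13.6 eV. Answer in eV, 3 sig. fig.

For a Coulomb orbit the virial theorem gives K = −E_n.
E_n = −E_R·Z²/n², so K = E_R·Z²/n² = 13.6 × 1²/3² = 1.51 eV

1.51 eV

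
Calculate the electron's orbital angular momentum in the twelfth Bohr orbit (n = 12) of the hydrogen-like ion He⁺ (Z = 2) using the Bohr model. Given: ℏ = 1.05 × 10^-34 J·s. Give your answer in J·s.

L_n = nℏ = 12 × 1.05 × 10^-34 = 1.26 × 10^-33 J·s

1.26 × 10^-33 J·s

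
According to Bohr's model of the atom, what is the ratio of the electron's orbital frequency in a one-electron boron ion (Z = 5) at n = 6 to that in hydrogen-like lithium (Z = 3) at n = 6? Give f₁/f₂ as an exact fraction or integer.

f ∝ Z^2 · n^-3
f₁/f₂ = (5/3)^2 · (6/6)^-3 = 25/9

25/9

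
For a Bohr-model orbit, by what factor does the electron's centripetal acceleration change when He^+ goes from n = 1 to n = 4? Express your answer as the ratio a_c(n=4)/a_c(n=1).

1/256

a_c ∝ Z^3 · n^-4; with Z fixed, a_c ∝ n^-4.
a_c(n=4)/a_c(n=1) = (4/1)^-4 = 1/256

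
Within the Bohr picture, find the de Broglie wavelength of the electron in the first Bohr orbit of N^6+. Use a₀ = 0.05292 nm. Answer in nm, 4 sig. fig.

0.04750 nm

The Bohr quantisation condition is nλ = 2πr_n.
r_n = n²a₀/Z = 0.007560 nm
λ = 2πr_n/n = 2π·0.007560/1 = 0.04750 nm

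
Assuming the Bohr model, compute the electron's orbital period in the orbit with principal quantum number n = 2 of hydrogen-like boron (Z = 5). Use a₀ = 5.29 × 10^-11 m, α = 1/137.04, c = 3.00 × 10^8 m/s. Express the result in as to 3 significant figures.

48.6 as

r = n²a₀/Z = 2²·5.29 × 10^-11/5 = 4.23 × 10^-11 m
v = Zαc/n = 5·0.00730·3.00 × 10^8/2 = 5.47 × 10^6 m/s
T = 2πr/v = 4.86 × 10^-17 s = 48.6 as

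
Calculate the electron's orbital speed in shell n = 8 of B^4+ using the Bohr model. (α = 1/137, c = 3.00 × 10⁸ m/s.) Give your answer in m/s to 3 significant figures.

v_n = Zαc/n = 5 × 0.00730 × 3.00 × 10⁸ / 8
    = 1.37 × 10⁶ m/s

1.37 × 10⁶ m/s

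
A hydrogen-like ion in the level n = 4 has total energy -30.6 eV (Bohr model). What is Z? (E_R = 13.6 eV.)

E_n = −E_R Z²/n² ⇒ Z² = −E_n n²/E_R = 30.6 × 4² / 13.6 ≈ 36.00
Z = 6

6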